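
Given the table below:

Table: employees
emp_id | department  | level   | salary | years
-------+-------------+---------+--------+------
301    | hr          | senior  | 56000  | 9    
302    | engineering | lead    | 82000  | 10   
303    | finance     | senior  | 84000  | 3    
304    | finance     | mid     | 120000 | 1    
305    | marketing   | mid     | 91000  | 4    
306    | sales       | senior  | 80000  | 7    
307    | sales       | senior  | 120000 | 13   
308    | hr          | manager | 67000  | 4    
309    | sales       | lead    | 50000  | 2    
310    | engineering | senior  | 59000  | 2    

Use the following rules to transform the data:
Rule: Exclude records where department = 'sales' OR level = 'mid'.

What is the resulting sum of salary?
348000

Step 1: Find records where department = 'sales' OR level = 'mid'
Step 2: 5 records match, summing to 461000
Step 3: Original sum: 809000
Step 4: Remaining sum = 809000 - 461000 = 348000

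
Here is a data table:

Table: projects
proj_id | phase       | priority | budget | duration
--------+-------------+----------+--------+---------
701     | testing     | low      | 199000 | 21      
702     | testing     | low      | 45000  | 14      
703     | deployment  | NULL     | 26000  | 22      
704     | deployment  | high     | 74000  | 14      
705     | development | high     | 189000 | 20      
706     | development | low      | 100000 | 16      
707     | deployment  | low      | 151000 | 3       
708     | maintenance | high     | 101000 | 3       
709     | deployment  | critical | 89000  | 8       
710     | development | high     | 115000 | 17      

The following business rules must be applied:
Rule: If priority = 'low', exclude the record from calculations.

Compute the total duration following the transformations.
84

Step 1: Identify records where priority = 'low'
Step 2: The excluded records sum to 54
Step 3: Original total duration = 138
Step 4: Remaining total = 138 - 54 = 84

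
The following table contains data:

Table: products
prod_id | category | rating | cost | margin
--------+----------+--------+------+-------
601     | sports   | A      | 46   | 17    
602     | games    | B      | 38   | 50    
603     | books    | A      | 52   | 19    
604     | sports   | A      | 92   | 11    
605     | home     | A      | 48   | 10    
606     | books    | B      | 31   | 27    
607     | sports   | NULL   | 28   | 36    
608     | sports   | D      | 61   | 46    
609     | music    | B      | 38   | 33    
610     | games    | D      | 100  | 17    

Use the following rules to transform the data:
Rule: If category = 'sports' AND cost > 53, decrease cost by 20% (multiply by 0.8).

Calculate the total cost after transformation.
503.4

Step 1: Find records where category = 'sports' AND cost > 53
Step 2: 2 records match, summing to 153
Step 3: After multiplier: 153 × 0.8 = 122.4
Step 4: Unaffected records sum: 381
Step 5: Final sum = 122.4 + 381 = 503.4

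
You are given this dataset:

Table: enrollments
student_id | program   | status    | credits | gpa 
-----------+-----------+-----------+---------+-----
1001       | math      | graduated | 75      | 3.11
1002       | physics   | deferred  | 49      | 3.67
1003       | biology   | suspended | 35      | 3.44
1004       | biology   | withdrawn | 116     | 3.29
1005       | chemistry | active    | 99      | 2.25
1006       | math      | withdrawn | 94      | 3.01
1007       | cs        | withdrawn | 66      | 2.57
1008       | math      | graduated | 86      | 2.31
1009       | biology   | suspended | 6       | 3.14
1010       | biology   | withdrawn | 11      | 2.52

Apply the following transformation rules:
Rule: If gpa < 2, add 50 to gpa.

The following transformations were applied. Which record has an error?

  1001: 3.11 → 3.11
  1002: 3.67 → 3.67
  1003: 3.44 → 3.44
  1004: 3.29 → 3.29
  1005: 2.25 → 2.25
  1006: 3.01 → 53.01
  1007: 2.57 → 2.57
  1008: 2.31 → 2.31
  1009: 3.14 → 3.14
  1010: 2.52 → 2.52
Record 1006 has an error. The correct transformed value should be 3.01, not 53.01.

Step 1: Check each record against the rule
Step 2: Record 1006 has gpa = 3.01
Step 3: Since 3.01 >= 2, the bonus should not have been applied
Step 4: Correct value = 3.01, but claimed value = 53.01
Conclusion: Record 1006 has the error.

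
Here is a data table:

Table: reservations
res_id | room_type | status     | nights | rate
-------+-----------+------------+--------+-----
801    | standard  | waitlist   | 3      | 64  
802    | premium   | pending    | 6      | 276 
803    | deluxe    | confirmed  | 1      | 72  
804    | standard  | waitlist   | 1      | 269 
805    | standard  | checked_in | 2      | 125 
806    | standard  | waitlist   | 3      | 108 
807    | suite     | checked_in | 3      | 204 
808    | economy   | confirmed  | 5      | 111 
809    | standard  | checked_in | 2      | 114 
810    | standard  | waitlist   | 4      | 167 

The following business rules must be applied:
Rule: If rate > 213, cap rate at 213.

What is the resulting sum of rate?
1391

Step 1: 2 records have rate > 213
Step 2: These records originally summed to 545
Step 3: After capping: 2 × 213 = 426
Step 4: Unaffected records sum: 965
Step 5: Final sum = 426 + 965 = 1391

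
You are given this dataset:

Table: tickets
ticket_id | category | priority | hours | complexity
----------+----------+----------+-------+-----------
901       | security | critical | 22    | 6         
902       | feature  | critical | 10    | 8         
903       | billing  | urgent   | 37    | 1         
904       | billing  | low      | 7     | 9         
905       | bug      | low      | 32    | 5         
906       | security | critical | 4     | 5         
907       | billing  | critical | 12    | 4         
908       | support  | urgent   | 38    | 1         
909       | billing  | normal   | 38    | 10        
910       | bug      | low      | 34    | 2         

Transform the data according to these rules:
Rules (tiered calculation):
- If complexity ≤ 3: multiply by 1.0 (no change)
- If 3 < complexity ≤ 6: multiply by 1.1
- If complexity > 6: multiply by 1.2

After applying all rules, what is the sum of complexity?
58.4

Step 1: Tier 1 (complexity ≤ 3): 3 records, sum = 4 × 1.0 = 4.0
Step 2: Tier 2 (3 < complexity ≤ 6): 4 records, sum = 20 × 1.1 = 22.0
Step 3: Tier 3 (complexity > 6): 3 records, sum = 27 × 1.2 = 32.4
Step 4: Final sum = 4.0 + 22.0 + 32.4 = 58.4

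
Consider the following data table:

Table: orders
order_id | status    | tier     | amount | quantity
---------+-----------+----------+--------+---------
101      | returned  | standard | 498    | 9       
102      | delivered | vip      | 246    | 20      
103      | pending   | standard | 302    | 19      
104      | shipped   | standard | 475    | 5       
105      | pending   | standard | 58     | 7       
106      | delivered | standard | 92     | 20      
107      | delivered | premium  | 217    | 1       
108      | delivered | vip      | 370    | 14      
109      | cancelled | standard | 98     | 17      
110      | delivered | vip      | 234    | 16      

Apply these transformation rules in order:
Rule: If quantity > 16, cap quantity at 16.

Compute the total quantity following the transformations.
116

Step 1: 4 records have quantity > 16
Step 2: These records originally summed to 76
Step 3: After capping: 4 × 16 = 64
Step 4: Unaffected records sum: 52
Step 5: Final sum = 64 + 52 = 116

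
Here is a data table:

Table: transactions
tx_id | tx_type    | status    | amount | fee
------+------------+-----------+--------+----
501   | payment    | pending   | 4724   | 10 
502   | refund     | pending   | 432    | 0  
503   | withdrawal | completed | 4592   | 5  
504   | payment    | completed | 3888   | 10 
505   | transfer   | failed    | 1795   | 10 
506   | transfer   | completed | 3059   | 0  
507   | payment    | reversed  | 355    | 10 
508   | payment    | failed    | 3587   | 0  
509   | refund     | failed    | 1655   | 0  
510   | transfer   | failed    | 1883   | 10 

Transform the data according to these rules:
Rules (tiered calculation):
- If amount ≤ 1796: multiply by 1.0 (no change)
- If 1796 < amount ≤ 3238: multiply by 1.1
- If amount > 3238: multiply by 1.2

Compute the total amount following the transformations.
29822.4

Step 1: Tier 1 (amount ≤ 1796): 4 records, sum = 4237 × 1.0 = 4237.0
Step 2: Tier 2 (1796 < amount ≤ 3238): 2 records, sum = 4942 × 1.1 = 5436.2
Step 3: Tier 3 (amount > 3238): 4 records, sum = 16791 × 1.2 = 20149.2
Step 4: Final sum = 4237.0 + 5436.2 + 20149.2 = 29822.4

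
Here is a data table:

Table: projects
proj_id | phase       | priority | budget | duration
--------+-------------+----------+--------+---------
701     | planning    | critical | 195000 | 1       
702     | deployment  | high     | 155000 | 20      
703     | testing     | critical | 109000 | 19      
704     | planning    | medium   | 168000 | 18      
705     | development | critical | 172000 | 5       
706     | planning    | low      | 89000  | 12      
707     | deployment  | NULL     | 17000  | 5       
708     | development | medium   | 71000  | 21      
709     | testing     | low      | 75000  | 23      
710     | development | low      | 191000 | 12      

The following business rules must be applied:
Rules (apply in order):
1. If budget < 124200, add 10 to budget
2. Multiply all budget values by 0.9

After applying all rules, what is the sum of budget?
1117845.0

Step 1: Apply Rule 1 - Add 10 to records with budget < 124200
  - 5 records affected: 361000 + (5 × 10) = 361050
  - Unaffected records: 881000
  - Sum after Rule 1: 1242050
Step 2: Apply Rule 2 - Multiply all by 0.9
  - 1242050 × 0.9 = 1117845.0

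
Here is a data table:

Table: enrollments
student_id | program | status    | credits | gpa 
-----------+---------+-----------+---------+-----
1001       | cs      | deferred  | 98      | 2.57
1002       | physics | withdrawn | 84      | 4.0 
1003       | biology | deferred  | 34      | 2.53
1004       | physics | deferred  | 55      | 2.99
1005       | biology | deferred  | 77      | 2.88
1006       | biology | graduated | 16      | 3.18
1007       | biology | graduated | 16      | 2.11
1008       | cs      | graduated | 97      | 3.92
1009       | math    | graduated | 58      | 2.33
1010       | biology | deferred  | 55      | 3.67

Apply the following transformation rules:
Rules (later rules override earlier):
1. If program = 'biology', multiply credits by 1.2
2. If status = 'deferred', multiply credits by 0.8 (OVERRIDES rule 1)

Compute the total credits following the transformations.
532.6

Step 1: Rule 2 takes priority for records with status = 'deferred'
  - 5 records: 319 × 0.8 = 255.2
Step 2: Rule 1 applies to remaining records with program = 'biology'
  - 2 records: 32 × 1.2 = 38.4
Step 3: Other records unchanged: 239
Step 4: Final sum = 255.2 + 38.4 + 239 = 532.6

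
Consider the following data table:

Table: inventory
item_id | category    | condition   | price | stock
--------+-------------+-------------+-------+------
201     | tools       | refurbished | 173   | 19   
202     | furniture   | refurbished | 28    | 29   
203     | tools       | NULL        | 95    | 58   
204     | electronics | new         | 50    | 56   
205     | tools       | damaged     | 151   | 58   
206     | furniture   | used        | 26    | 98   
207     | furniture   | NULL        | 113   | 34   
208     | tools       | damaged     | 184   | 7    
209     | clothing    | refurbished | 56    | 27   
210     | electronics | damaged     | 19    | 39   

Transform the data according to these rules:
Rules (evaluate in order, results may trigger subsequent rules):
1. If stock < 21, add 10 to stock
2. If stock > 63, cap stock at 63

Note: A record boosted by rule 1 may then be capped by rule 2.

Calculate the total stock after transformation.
410

Step 1: Apply rule 1 to records with stock < 21
  - 2 records get bonus of 10
  - Of these, 0 records then exceed 63 and get capped
Step 2: Apply rule 2 to records with stock > 63
  - 1 records (original) are capped
Step 3: Calculate final sum = 410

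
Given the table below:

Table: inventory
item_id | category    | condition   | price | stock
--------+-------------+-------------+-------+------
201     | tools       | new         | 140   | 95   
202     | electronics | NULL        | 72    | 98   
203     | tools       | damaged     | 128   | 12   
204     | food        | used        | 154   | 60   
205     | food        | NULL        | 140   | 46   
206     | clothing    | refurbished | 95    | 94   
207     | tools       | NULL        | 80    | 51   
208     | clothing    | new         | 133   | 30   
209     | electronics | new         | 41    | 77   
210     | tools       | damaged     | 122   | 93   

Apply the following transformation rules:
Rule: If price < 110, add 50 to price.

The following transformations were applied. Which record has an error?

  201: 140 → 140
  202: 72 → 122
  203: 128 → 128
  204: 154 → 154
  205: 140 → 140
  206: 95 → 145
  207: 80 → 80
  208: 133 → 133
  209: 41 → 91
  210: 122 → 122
Record 207 has an error. The correct transformed value should be 130, not 80.

Step 1: Check each record against the rule
Step 2: Record 207 has price = 80
Step 3: Since 80 < 110, the bonus should have been applied
Step 4: Correct value = 130, but claimed value = 80
Conclusion: Record 207 has the error.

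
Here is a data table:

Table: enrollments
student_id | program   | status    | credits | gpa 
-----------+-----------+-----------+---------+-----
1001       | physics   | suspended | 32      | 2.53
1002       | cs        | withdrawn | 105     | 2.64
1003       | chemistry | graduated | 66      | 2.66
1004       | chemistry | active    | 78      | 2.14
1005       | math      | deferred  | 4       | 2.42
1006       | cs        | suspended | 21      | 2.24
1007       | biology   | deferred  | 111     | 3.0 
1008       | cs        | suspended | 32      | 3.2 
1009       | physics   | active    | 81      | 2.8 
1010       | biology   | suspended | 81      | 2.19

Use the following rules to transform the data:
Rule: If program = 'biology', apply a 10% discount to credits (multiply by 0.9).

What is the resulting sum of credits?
591.8

Step 1: Records with program = 'biology' have total credits = 192
Step 2: Apply multiplier: 192 × 0.9 = 172.8
Step 3: Other records total: 419
Step 4: Final sum = 172.8 + 419 = 591.8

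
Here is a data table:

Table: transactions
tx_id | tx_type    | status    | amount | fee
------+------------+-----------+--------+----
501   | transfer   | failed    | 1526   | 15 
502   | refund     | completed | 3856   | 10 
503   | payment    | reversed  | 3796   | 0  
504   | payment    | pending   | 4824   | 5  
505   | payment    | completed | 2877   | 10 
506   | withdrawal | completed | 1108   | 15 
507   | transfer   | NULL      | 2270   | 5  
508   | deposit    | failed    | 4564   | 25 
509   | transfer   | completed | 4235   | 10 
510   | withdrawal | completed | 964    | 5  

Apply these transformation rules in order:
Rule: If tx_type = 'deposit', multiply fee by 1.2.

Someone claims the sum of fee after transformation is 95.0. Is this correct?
No, the correct result is 105.0.

Step 1: Calculate the correct sum after transformation
Step 2: Apply multiplier 1.2 to records where tx_type = 'deposit'
Step 3: Correct result = 105.0
Step 4: Claimed result = 95.0
Step 5: 105.0 ≠ 95.0
Conclusion: The claimed result is incorrect. The correct answer is 105.0.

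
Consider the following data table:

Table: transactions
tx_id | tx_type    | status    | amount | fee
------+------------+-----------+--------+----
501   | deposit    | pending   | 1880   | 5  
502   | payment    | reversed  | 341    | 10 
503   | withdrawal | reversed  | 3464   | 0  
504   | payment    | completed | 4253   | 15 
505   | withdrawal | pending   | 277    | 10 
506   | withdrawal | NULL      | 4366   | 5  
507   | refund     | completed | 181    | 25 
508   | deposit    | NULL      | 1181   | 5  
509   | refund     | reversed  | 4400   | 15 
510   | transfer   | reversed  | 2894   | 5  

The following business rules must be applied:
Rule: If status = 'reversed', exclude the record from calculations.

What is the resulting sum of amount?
12138

Step 1: Identify records where status = 'reversed'
Step 2: The excluded records sum to 11099
Step 3: Original total amount = 23237
Step 4: Remaining total = 23237 - 11099 = 12138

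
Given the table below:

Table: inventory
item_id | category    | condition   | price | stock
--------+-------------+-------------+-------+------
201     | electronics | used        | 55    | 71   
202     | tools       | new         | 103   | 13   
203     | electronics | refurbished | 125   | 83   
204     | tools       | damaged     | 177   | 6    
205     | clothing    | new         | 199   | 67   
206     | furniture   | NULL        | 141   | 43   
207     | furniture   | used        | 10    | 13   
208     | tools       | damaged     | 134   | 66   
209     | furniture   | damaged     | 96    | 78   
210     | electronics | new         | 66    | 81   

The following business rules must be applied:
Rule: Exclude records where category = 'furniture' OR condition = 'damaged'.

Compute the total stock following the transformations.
315

Step 1: Find records where category = 'furniture' OR condition = 'damaged'
Step 2: 5 records match, summing to 206
Step 3: Original sum: 521
Step 4: Remaining sum = 521 - 206 = 315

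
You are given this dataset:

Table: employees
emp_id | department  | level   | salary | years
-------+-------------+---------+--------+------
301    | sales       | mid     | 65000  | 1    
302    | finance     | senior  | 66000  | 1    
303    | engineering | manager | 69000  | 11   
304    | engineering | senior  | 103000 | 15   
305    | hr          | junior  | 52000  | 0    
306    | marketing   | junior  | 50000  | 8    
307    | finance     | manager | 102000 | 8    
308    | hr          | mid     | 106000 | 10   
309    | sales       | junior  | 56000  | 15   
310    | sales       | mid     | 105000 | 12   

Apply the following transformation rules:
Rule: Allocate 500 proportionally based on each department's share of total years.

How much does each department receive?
engineering: 160.49, finance: 55.56, hr: 61.73, marketing: 49.38, sales: 172.84

Step 1: Calculate total years = 81
Step 2: Calculate each department's proportion:
  engineering: 26/81 = 32.10% → 160.49
  finance: 9/81 = 11.11% → 55.56
  hr: 10/81 = 12.35% → 61.73
  marketing: 8/81 = 9.88% → 49.38
  sales: 28/81 = 34.57% → 172.84
Step 3: Verify: sum of allocations ≈ 500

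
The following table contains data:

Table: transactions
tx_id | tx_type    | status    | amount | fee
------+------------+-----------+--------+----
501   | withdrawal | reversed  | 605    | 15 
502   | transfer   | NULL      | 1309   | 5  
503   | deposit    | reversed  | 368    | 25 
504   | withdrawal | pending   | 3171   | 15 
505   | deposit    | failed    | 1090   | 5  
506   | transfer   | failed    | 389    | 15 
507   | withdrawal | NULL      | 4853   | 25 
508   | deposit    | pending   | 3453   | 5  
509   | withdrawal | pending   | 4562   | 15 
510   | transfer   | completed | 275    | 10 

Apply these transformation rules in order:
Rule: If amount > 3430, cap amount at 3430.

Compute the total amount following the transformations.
17497

Step 1: 3 records have amount > 3430
Step 2: These records originally summed to 12868
Step 3: After capping: 3 × 3430 = 10290
Step 4: Unaffected records sum: 7207
Step 5: Final sum = 10290 + 7207 = 17497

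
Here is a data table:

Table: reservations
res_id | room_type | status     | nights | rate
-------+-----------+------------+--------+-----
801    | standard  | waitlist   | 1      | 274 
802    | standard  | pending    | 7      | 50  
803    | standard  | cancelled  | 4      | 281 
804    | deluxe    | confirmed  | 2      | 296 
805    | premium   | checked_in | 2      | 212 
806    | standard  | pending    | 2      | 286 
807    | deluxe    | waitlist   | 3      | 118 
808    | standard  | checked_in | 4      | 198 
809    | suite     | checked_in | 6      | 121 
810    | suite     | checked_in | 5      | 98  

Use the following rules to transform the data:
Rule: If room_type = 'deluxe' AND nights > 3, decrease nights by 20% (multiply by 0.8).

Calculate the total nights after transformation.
36

Step 1: Find records where room_type = 'deluxe' AND nights > 3
Step 2: 0 records match, summing to 0
Step 3: After multiplier: 0 × 0.8 = 0.0
Step 4: Unaffected records sum: 36
Step 5: Final sum = 0.0 + 36 = 36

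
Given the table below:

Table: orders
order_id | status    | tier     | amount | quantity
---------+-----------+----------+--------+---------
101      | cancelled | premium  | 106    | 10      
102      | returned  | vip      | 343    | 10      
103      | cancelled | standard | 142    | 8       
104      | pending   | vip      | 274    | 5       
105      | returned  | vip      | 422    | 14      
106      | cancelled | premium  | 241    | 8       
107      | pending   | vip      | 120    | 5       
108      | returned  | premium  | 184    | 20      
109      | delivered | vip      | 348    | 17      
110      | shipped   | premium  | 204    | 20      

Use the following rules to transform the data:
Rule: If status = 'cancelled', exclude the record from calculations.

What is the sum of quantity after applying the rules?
91

Step 1: Identify records where status = 'cancelled'
Step 2: The excluded records sum to 26
Step 3: Original total quantity = 117
Step 4: Remaining total = 117 - 26 = 91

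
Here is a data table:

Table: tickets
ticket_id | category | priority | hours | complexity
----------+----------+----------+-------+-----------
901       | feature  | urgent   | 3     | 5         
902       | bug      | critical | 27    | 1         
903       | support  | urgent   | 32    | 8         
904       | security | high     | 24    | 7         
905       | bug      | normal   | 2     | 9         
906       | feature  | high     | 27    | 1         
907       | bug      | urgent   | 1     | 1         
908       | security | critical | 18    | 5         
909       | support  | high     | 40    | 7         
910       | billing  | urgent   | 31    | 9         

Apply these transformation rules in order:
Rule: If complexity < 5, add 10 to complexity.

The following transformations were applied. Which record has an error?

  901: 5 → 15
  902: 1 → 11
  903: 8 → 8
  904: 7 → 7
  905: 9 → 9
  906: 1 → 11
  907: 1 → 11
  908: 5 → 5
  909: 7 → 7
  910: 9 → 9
Record 901 has an error. The correct transformed value should be 5, not 15.

Step 1: Check each record against the rule
Step 2: Record 901 has complexity = 5
Step 3: Since 5 >= 5, the bonus should not have been applied
Step 4: Correct value = 5, but claimed value = 15
Conclusion: Record 901 has the error.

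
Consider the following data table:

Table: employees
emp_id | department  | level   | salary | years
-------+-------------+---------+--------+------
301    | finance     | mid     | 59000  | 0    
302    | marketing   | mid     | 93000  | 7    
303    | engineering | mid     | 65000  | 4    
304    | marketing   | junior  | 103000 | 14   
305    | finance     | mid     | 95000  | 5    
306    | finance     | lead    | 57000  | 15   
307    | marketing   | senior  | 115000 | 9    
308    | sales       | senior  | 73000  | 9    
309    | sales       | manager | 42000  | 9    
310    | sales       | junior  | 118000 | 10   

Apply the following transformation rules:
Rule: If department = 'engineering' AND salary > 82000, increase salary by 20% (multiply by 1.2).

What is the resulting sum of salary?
820000

Step 1: Find records where department = 'engineering' AND salary > 82000
Step 2: 0 records match, summing to 0
Step 3: After multiplier: 0 × 1.2 = 0.0
Step 4: Unaffected records sum: 820000
Step 5: Final sum = 0.0 + 820000 = 820000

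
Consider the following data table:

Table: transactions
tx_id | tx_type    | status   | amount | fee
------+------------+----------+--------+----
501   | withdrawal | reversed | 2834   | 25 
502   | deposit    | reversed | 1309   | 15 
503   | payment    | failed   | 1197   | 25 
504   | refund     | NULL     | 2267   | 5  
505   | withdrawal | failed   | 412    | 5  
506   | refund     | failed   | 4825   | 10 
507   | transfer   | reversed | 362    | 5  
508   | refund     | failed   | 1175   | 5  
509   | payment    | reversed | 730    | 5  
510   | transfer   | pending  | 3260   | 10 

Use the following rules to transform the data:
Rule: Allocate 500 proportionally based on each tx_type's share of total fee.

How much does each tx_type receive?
deposit: 68.18, payment: 136.36, refund: 90.91, transfer: 68.18, withdrawal: 136.36

Step 1: Calculate total fee = 110
Step 2: Calculate each tx_type's proportion:
  deposit: 15/110 = 13.64% → 68.18
  payment: 30/110 = 27.27% → 136.36
  refund: 20/110 = 18.18% → 90.91
  transfer: 15/110 = 13.64% → 68.18
  withdrawal: 30/110 = 27.27% → 136.36
Step 3: Verify: sum of allocations ≈ 500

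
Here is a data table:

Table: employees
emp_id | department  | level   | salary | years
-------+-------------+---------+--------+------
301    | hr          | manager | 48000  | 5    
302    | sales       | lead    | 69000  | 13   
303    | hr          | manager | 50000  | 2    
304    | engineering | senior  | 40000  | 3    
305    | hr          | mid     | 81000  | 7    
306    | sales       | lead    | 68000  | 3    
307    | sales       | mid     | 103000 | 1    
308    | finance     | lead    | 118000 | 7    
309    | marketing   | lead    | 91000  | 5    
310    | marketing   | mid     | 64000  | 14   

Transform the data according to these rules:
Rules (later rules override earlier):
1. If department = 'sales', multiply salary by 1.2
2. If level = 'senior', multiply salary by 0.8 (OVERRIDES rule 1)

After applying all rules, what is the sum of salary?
772000.0

Step 1: Rule 2 takes priority for records with level = 'senior'
  - 1 records: 40000 × 0.8 = 32000.0
Step 2: Rule 1 applies to remaining records with department = 'sales'
  - 3 records: 240000 × 1.2 = 288000.0
Step 3: Other records unchanged: 452000
Step 4: Final sum = 32000.0 + 288000.0 + 452000 = 772000.0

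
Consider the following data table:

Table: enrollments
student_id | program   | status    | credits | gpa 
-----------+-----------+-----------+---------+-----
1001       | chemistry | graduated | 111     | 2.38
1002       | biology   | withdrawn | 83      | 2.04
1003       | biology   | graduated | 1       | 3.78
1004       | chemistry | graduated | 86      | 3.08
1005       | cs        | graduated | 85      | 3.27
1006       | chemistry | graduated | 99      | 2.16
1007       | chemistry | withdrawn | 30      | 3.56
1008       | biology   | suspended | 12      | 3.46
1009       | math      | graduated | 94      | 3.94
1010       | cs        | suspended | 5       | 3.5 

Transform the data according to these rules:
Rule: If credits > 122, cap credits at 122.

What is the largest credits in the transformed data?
111

Step 1: Original maximum credits = 111
Step 2: Check cap of 122 against maximum
Step 3: No records exceed the cap (max 111 <= cap 122), so no capping applies
Step 4: Maximum after transformation = 111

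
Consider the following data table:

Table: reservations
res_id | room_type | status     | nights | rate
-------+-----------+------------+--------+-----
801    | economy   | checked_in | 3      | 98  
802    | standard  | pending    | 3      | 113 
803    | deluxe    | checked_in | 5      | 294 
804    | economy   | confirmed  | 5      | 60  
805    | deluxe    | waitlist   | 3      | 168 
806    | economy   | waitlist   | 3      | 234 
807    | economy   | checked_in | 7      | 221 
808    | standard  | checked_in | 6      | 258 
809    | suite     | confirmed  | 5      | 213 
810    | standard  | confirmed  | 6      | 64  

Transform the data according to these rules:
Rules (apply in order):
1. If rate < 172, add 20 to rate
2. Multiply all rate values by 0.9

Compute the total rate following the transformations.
1640.7

Step 1: Apply Rule 1 - Add 20 to records with rate < 172
  - 5 records affected: 503 + (5 × 20) = 603
  - Unaffected records: 1220
  - Sum after Rule 1: 1823
Step 2: Apply Rule 2 - Multiply all by 0.9
  - 1823 × 0.9 = 1640.7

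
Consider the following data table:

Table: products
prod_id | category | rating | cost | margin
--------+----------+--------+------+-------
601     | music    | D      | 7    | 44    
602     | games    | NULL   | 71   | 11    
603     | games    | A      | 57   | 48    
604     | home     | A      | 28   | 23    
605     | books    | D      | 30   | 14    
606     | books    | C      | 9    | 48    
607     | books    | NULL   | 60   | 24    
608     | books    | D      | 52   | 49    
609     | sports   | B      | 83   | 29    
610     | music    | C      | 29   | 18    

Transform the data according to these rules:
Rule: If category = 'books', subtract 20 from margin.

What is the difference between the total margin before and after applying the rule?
80

Step 1: Original sum of margin = 308
Step 2: 4 records have category = 'books'
Step 3: Each affected record changes by -20
Step 4: Total change = 4 × -20 = -80
Step 5: New sum = 308 + -80 = 228
Step 6: Difference = |228 - 308| = 80
        (Sum decreased by 80)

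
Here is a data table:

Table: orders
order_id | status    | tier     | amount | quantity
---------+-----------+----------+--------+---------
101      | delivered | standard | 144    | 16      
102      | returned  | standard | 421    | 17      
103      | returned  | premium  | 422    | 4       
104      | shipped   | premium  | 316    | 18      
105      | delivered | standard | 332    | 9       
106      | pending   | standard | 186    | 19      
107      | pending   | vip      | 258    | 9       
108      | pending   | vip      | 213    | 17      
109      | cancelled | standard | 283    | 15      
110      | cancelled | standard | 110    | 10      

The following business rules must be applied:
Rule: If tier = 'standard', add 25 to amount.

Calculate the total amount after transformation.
2835

Step 1: Count records where tier = 'standard': 6
Step 2: Total bonus added: 6 × 25 = 150
Step 3: Original sum of amount: 2685
Step 4: Final sum = 2685 + 150 = 2835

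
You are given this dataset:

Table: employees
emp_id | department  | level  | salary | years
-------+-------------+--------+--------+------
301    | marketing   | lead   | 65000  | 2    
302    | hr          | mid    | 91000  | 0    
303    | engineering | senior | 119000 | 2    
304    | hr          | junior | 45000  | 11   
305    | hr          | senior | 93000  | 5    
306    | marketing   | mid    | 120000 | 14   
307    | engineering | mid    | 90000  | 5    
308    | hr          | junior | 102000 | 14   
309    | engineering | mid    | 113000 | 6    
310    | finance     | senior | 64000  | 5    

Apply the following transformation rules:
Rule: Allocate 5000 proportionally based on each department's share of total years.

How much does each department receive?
engineering: 1015.62, finance: 390.62, hr: 2343.75, marketing: 1250.0

Step 1: Calculate total years = 64
Step 2: Calculate each department's proportion:
  engineering: 13/64 = 20.31% → 1015.62
  finance: 5/64 = 7.81% → 390.62
  hr: 30/64 = 46.88% → 2343.75
  marketing: 16/64 = 25.00% → 1250.0
Step 3: Verify: sum of allocations ≈ 5000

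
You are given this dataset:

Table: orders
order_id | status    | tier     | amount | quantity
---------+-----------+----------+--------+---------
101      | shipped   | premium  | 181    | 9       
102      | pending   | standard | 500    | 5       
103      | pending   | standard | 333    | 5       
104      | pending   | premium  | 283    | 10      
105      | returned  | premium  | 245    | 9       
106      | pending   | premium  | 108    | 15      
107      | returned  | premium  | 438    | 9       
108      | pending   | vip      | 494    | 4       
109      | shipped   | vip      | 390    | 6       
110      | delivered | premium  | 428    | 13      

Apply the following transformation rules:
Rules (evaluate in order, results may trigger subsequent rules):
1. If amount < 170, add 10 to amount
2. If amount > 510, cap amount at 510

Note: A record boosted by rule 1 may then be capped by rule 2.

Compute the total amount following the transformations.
3410

Step 1: Apply rule 1 to records with amount < 170
  - 1 records get bonus of 10
  - Of these, 0 records then exceed 510 and get capped
Step 2: Apply rule 2 to records with amount > 510
  - 0 records (original) are capped
Step 3: Calculate final sum = 3410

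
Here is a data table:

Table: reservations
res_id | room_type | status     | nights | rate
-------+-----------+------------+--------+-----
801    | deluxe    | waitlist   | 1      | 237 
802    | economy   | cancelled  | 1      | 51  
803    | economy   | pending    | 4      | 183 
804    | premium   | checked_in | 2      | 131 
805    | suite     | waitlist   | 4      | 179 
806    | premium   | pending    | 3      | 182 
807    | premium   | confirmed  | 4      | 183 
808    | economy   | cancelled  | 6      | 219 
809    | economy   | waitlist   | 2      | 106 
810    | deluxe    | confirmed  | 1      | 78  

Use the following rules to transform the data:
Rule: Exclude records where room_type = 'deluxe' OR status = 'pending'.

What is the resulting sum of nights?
19

Step 1: Find records where room_type = 'deluxe' OR status = 'pending'
Step 2: 4 records match, summing to 9
Step 3: Original sum: 28
Step 4: Remaining sum = 28 - 9 = 19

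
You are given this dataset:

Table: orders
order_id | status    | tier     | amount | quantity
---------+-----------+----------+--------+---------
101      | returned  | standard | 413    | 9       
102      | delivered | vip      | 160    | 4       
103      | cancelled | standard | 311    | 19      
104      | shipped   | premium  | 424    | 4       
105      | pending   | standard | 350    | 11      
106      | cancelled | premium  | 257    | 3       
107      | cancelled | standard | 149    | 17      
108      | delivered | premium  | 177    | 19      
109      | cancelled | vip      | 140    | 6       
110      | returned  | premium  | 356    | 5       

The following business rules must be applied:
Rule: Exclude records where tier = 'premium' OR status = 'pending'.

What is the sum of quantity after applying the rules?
55

Step 1: Find records where tier = 'premium' OR status = 'pending'
Step 2: 5 records match, summing to 42
Step 3: Original sum: 97
Step 4: Remaining sum = 97 - 42 = 55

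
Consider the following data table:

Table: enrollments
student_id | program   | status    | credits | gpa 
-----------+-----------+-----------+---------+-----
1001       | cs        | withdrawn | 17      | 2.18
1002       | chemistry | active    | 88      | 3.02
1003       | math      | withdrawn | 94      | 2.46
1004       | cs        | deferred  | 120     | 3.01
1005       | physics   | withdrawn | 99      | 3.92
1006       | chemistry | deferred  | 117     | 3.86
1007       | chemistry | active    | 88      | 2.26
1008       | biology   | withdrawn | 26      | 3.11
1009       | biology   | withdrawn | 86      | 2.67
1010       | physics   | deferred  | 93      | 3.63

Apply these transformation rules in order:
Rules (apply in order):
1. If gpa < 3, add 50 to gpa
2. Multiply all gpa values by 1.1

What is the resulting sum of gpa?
253.13

Step 1: Apply Rule 1 - Add 50 to records with gpa < 3
  - 4 records affected: 9.57 + (4 × 50) = 209.57
  - Unaffected records: 20.55
  - Sum after Rule 1: 230.12
Step 2: Apply Rule 2 - Multiply all by 1.1
  - 230.12 × 1.1 = 253.13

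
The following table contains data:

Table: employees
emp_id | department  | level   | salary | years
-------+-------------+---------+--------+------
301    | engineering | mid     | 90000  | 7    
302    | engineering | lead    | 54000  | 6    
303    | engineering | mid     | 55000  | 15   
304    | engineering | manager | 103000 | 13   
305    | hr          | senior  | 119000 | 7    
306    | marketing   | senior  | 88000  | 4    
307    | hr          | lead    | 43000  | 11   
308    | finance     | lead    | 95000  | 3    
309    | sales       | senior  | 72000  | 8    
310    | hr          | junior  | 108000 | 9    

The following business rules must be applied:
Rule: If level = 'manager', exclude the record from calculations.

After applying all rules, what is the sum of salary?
724000

Step 1: Identify records where level = 'manager'
Step 2: The excluded records sum to 103000
Step 3: Original total salary = 827000
Step 4: Remaining total = 827000 - 103000 = 724000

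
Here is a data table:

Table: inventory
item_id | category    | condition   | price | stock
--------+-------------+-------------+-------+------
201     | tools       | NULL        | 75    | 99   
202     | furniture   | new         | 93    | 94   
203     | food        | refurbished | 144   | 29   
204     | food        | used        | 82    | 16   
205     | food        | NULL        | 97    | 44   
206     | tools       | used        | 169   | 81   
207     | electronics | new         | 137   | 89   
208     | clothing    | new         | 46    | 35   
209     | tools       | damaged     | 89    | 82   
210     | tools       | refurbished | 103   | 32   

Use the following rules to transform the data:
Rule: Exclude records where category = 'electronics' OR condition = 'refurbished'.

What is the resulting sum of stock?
451

Step 1: Find records where category = 'electronics' OR condition = 'refurbished'
Step 2: 3 records match, summing to 150
Step 3: Original sum: 601
Step 4: Remaining sum = 601 - 150 = 451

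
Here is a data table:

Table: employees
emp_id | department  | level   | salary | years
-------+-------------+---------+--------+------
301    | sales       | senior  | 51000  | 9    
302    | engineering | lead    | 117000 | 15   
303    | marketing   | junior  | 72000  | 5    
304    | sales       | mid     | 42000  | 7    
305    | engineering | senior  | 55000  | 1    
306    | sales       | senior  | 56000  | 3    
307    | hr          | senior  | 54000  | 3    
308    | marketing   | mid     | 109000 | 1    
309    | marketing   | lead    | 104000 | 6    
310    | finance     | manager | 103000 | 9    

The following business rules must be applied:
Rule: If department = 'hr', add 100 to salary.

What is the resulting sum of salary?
763100

Step 1: Count records where department = 'hr': 1
Step 2: Total bonus added: 1 × 100 = 100
Step 3: Original sum of salary: 763000
Step 4: Final sum = 763000 + 100 = 763100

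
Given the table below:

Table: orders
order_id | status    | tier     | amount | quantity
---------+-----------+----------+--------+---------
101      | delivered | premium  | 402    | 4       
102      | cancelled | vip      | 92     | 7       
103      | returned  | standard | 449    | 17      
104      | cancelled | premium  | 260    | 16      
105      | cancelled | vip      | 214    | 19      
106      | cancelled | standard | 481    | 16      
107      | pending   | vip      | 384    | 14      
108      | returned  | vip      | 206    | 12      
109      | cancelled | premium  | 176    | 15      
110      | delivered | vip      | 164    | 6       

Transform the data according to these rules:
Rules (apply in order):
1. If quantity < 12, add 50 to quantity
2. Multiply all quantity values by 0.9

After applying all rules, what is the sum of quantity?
248.4

Step 1: Apply Rule 1 - Add 50 to records with quantity < 12
  - 3 records affected: 17 + (3 × 50) = 167
  - Unaffected records: 109
  - Sum after Rule 1: 276
Step 2: Apply Rule 2 - Multiply all by 0.9
  - 276 × 0.9 = 248.4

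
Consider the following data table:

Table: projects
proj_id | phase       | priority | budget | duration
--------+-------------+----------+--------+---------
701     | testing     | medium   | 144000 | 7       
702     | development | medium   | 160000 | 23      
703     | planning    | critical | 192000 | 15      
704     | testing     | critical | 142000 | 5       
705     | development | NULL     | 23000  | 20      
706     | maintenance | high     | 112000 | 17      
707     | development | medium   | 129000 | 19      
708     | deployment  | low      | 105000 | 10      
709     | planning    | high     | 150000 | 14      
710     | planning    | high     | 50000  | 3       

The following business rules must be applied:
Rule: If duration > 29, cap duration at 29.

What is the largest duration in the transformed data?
23

Step 1: Original maximum duration = 23
Step 2: Check cap of 29 against maximum
Step 3: No records exceed the cap (max 23 <= cap 29), so no capping applies
Step 4: Maximum after transformation = 23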